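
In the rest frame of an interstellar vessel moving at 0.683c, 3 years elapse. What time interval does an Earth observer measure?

Proper time Δt₀ = 3 years
γ = 1/√(1 - 0.683²) = 1.369
Δt = γΔt₀ = 1.369 × 3 = 4.107 years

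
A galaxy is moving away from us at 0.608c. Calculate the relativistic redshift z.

β = 0.608
(1+β)/(1-β) = 1.608/0.392 = 4.102
√(4.102) = 2.025
z = 2.025 - 1 = 1.025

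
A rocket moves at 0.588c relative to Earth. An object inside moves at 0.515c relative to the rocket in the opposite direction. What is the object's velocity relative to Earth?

Object's velocity in rocket frame is u' = -0.515c
u = (u' + v)/(1 + u'v/c²) = (v - 0.515)/(1 - 0.515·v/c²)
Numerator: 0.588 - 0.515 = 0.073
Denominator: 1 - 0.30282 = 0.69718
u = 0.073/0.69718 = 0.1047c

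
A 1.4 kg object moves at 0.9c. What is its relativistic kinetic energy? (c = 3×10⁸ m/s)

γ = 1/√(1 - 0.9²) = 2.2942
γ - 1 = 1.2942
KE = (γ-1)mc² = 1.2942 × 1.4 × (3×10⁸)² = 1.631×10¹⁷ J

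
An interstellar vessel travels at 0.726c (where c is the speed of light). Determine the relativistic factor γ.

v/c = 0.726, so (v/c)² = 0.527076
1 - (v/c)² = 0.472924
γ = 1/√(0.472924) = 1.454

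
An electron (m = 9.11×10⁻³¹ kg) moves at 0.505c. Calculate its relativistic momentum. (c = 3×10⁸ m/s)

γ = 1/√(1 - 0.505²) = 1.1586
v = 0.505 × 3×10⁸ = 1.515×10⁸ m/s
p = γmv = 1.1586 × 9.11×10⁻³¹ × 1.515×10⁸ = 1.599×10⁻²² kg·m/s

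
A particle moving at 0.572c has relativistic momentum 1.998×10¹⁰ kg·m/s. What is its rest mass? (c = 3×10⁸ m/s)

γ = 1/√(1 - 0.572²) = 1.2191
v = 0.572 × 3×10⁸ = 1.716×10⁸ m/s
m = p/(γv) = 1.998×10¹⁰/(1.2191 × 1.716×10⁸) = 95.51 kg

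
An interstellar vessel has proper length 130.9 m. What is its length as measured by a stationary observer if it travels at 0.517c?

Proper length L₀ = 130.9 m
γ = 1/√(1 - 0.517²) = 1.16824
L = L₀/γ = 130.9/1.16824 = 112.0 m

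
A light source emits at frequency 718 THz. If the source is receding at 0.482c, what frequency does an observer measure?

β = v/c = 0.482
(1-β)/(1+β) = 0.518/1.482 = 0.3495
Doppler factor = √(0.3495) = 0.5912
f_obs = 718 × 0.5912 = 424.5 THz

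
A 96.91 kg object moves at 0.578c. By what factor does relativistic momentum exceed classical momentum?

p_rel = γmv, p_class = mv
Ratio = γ = 1/√(1 - 0.578²) = 1.225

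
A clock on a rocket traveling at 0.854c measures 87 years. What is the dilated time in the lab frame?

Proper time Δt₀ = 87 years
γ = 1/√(1 - 0.854²) = 1.922
Δt = γΔt₀ = 1.922 × 87 = 167.2 years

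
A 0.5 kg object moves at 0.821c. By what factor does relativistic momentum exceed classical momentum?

p_rel = γmv, p_class = mv
Ratio = γ = 1/√(1 - 0.821²) = 1.752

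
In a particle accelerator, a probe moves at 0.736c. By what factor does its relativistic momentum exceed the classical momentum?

p_rel = γmv, p_class = mv
Ratio = γ = 1/√(1 - 0.736²)
= 1/√(0.458304) = 1.477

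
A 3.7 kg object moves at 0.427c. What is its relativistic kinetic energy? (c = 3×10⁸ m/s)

γ = 1/√(1 - 0.427²) = 1.1059
γ - 1 = 0.1059
KE = (γ-1)mc² = 0.1059 × 3.7 × (3×10⁸)² = 3.526×10¹⁶ J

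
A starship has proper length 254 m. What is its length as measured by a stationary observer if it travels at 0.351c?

Proper length L₀ = 254 m
γ = 1/√(1 - 0.351²) = 1.068
L = L₀/γ = 254/1.068 = 237.8 m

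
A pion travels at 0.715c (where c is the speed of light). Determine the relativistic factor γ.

v/c = 0.715, so (v/c)² = 0.511225
1 - (v/c)² = 0.488775
γ = 1/√(0.488775) = 1.430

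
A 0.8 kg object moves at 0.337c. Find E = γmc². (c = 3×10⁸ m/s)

γ = 1/√(1 - 0.337²) = 1.0621
mc² = 0.8 × (3×10⁸)² = 7.200×10¹⁶ J
E = γmc² = 1.0621 × 7.200×10¹⁶ = 7.647×10¹⁶ J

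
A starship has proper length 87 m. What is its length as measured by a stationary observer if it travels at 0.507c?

Proper length L₀ = 87 m
γ = 1/√(1 - 0.507²) = 1.1602
L = L₀/γ = 87/1.1602 = 74.99 m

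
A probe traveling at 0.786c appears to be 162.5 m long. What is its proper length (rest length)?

Contracted length L = 162.5 m
γ = 1/√(1 - 0.786²) = 1.6175
L₀ = γL = 1.6175 × 162.5 = 262.8 m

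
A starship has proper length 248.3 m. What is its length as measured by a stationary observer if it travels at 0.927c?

Proper length L₀ = 248.3 m
γ = 1/√(1 - 0.927²) = 2.6662
L = L₀/γ = 248.3/2.6662 = 93.13 m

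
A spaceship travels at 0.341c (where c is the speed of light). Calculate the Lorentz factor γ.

v/c = 0.341, so (v/c)² = 0.116281
1 - (v/c)² = 0.883719
γ = 1/√(0.883719) = 1.064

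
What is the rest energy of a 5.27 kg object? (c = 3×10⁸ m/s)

c² = (3×10⁸)² = 9.000×10¹⁶ m²/s²
E₀ = mc² = 5.27 × 9.000×10¹⁶ = 4.743×10¹⁷ J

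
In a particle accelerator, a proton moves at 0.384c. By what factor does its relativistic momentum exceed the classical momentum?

p_rel = γmv, p_class = mv
Ratio = γ = 1/√(1 - 0.384²)
= 1/√(0.852544) = 1.083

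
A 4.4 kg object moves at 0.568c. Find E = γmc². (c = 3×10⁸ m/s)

γ = 1/√(1 - 0.568²) = 1.215
mc² = 4.4 × (3×10⁸)² = 3.960×10¹⁷ J
E = γmc² = 1.215 × 3.960×10¹⁷ = 4.811×10¹⁷ J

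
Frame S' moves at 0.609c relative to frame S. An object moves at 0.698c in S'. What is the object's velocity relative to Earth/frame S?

u = (u' + v)/(1 + u'v/c²)
Numerator: 0.698 + 0.609 = 1.307
Denominator: 1 + 0.425082 = 1.425082
u = 1.307/1.425082 = 0.9171c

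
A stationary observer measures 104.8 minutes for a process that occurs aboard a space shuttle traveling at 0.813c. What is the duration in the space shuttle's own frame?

Dilated time Δt = 104.8 minutes
γ = 1/√(1 - 0.813²) = 1.7174
Δt₀ = Δt/γ = 104.8/1.7174 = 61.02 minutes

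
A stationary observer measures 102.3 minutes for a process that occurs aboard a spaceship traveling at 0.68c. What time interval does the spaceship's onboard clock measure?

Dilated time Δt = 102.3 minutes
γ = 1/√(1 - 0.68²) = 1.3639
Δt₀ = Δt/γ = 102.3/1.3639 = 75.01 minutes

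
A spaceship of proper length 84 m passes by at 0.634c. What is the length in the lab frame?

Proper length L₀ = 84 m
γ = 1/√(1 - 0.634²) = 1.2931
L = L₀/γ = 84/1.2931 = 64.96 m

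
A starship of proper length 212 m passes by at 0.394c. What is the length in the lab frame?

Proper length L₀ = 212 m
γ = 1/√(1 - 0.394²) = 1.088
L = L₀/γ = 212/1.088 = 194.9 m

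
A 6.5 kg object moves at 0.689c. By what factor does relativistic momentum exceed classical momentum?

p_rel = γmv, p_class = mv
Ratio = γ = 1/√(1 - 0.689²) = 1.380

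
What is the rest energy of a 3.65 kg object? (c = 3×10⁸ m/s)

c² = (3×10⁸)² = 9.000×10¹⁶ m²/s²
E₀ = mc² = 3.65 × 9.000×10¹⁶ = 3.285×10¹⁷ J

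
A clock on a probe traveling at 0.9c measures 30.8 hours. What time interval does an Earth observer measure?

Proper time Δt₀ = 30.8 hours
γ = 1/√(1 - 0.9²) = 2.294
Δt = γΔt₀ = 2.294 × 30.8 = 70.66 hours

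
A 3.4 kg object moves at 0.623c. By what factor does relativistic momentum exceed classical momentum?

p_rel = γmv, p_class = mv
Ratio = γ = 1/√(1 - 0.623²) = 1.278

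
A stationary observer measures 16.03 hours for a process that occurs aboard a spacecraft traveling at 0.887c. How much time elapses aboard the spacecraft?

Dilated time Δt = 16.03 hours
γ = 1/√(1 - 0.887²) = 2.1656
Δt₀ = Δt/γ = 16.03/2.1656 = 7.402 hours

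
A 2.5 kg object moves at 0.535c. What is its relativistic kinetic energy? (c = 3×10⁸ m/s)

γ = 1/√(1 - 0.535²) = 1.18364
γ - 1 = 0.18364
KE = (γ-1)mc² = 0.18364 × 2.5 × (3×10⁸)² = 4.132×10¹⁶ J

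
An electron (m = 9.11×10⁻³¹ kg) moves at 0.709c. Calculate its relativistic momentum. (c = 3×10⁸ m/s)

γ = 1/√(1 - 0.709²) = 1.418
v = 0.709 × 3×10⁸ = 2.127×10⁸ m/s
p = γmv = 1.418 × 9.11×10⁻³¹ × 2.127×10⁸ = 2.748×10⁻²² kg·m/s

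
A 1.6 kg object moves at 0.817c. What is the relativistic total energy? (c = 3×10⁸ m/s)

γ = 1/√(1 - 0.817²) = 1.734
mc² = 1.6 × (3×10⁸)² = 1.440×10¹⁷ J
E = γmc² = 1.734 × 1.440×10¹⁷ = 2.497×10¹⁷ J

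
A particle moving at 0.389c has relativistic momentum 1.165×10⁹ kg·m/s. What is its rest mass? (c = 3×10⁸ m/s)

γ = 1/√(1 - 0.389²) = 1.0855
v = 0.389 × 3×10⁸ = 1.167×10⁸ m/s
m = p/(γv) = 1.165×10⁹/(1.0855 × 1.167×10⁸) = 9.197 kg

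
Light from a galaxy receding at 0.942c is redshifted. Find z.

β = 0.942
(1+β)/(1-β) = 1.942/0.058 = 33.48
√(33.48) = 5.786
z = 5.786 - 1 = 4.786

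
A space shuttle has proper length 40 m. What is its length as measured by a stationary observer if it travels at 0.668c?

Proper length L₀ = 40 m
γ = 1/√(1 - 0.668²) = 1.3438
L = L₀/γ = 40/1.3438 = 29.77 m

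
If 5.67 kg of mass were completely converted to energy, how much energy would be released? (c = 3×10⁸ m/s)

Using E = mc²:
c² = (3×10⁸)² = 9×10¹⁶ m²/s²
E = 5.67 × 9×10¹⁶ = 5.103×10¹⁷ J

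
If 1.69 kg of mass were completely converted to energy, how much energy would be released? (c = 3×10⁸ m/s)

Using E = mc²:
c² = (3×10⁸)² = 9×10¹⁶ m²/s²
E = 1.69 × 9×10¹⁶ = 1.521×10¹⁷ J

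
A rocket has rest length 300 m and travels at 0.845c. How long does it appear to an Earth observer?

Proper length L₀ = 300 m
γ = 1/√(1 - 0.845²) = 1.870
L = L₀/γ = 300/1.870 = 160.4 m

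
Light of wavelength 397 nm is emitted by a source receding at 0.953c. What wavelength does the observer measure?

β = 0.953
Wavelength Doppler factor = √(1.953/0.047) = √(41.55) = 6.446
λ_obs = 397 × 6.446 = 2559 nm (redshift)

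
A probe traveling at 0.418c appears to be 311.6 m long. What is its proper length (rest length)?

Contracted length L = 311.6 m
γ = 1/√(1 - 0.418²) = 1.1008
L₀ = γL = 1.1008 × 311.6 = 343.0 m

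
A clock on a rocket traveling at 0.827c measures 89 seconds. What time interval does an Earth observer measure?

Proper time Δt₀ = 89 seconds
γ = 1/√(1 - 0.827²) = 1.779
Δt = γΔt₀ = 1.779 × 89 = 158.3 seconds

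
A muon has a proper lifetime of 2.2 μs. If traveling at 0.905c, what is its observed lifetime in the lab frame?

Proper lifetime τ₀ = 2.2 μs
γ = 1/√(1 - 0.905²) = 2.35066
τ = γτ₀ = 2.35066 × 2.2 μs = 5.171 μs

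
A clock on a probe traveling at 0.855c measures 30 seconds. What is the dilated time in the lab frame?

Proper time Δt₀ = 30 seconds
γ = 1/√(1 - 0.855²) = 1.928
Δt = γΔt₀ = 1.928 × 30 = 57.84 seconds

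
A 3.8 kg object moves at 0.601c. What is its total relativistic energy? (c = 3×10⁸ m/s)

γ = 1/√(1 - 0.601²) = 1.2512
mc² = 3.8 × (3×10⁸)² = 3.420×10¹⁷ J
E = γmc² = 1.2512 × 3.420×10¹⁷ = 4.279×10¹⁷ J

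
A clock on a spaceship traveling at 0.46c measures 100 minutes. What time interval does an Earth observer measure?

Proper time Δt₀ = 100 minutes
γ = 1/√(1 - 0.46²) = 1.126
Δt = γΔt₀ = 1.126 × 100 = 112.6 minutes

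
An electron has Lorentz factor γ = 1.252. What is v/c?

From γ = 1/√(1 - v²/c²):
1/γ² = 1/1.252² = 0.6380
v²/c² = 1 - 0.6380 = 0.3620
v/c = √(0.3620) = 0.6017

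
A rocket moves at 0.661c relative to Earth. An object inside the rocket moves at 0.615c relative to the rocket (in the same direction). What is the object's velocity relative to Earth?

u = (u' + v)/(1 + u'v/c²)
Numerator: 0.615 + 0.661 = 1.276
Denominator: 1 + 0.406515 = 1.406515
u = 1.276/1.406515 = 0.9072c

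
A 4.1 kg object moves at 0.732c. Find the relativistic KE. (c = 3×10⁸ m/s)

γ = 1/√(1 - 0.732²) = 1.4678
γ - 1 = 0.4678
KE = (γ-1)mc² = 0.4678 × 4.1 × (3×10⁸)² = 1.726×10¹⁷ J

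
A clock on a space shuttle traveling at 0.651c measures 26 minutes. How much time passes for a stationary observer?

Proper time Δt₀ = 26 minutes
γ = 1/√(1 - 0.651²) = 1.3174
Δt = γΔt₀ = 1.3174 × 26 = 34.25 minutes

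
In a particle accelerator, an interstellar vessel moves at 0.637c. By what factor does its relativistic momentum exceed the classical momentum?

p_rel = γmv, p_class = mv
Ratio = γ = 1/√(1 - 0.637²)
= 1/√(0.594231) = 1.297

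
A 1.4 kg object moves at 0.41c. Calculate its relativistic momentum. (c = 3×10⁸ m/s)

γ = 1/√(1 - 0.41²) = 1.0964
v = 0.41 × 3×10⁸ = 1.230×10⁸ m/s
p = γmv = 1.0964 × 1.4 × 1.230×10⁸ = 1.888×10⁸ kg·m/s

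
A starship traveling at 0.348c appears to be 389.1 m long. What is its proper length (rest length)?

Contracted length L = 389.1 m
γ = 1/√(1 - 0.348²) = 1.06667
L₀ = γL = 1.06667 × 389.1 = 415.0 m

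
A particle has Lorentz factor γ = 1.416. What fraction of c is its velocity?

From γ = 1/√(1 - v²/c²):
1/γ² = 1/1.416² = 0.4987
v²/c² = 1 - 0.4987 = 0.5013
v/c = √(0.5013) = 0.7080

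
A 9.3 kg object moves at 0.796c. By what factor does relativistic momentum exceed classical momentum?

p_rel = γmv, p_class = mv
Ratio = γ = 1/√(1 - 0.796²) = 1.652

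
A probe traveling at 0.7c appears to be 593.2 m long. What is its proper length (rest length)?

Contracted length L = 593.2 m
γ = 1/√(1 - 0.7²) = 1.40028
L₀ = γL = 1.40028 × 593.2 = 830.6 m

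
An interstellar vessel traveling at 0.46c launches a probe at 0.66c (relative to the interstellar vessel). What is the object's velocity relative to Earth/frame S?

u = (u' + v)/(1 + u'v/c²)
Numerator: 0.66 + 0.46 = 1.12
Denominator: 1 + 0.3036 = 1.3036
u = 1.12/1.3036 = 0.8592c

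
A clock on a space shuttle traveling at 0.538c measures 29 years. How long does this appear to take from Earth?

Proper time Δt₀ = 29 years
γ = 1/√(1 - 0.538²) = 1.1863
Δt = γΔt₀ = 1.1863 × 29 = 34.40 years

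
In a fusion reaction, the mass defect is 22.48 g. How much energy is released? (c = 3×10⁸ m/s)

Convert mass defect: Δm = 22.48 g = 0.02248 kg
E = Δm·c² = 0.02248 × (3×10⁸)²
= 0.02248 × 9×10¹⁶ = 2.023×10¹⁵ J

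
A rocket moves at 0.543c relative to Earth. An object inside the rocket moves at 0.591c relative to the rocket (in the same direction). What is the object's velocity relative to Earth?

u = (u' + v)/(1 + u'v/c²)
Numerator: 0.591 + 0.543 = 1.134
Denominator: 1 + 0.320913 = 1.320913
u = 1.134/1.320913 = 0.8585c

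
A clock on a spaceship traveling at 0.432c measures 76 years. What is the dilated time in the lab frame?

Proper time Δt₀ = 76 years
γ = 1/√(1 - 0.432²) = 1.1088
Δt = γΔt₀ = 1.1088 × 76 = 84.27 years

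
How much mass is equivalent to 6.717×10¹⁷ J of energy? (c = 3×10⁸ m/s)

From E = mc², we get m = E/c²
c² = (3×10⁸)² = 9×10¹⁶ m²/s²
m = 6.717×10¹⁷ / 9×10¹⁶ = 7.463 kg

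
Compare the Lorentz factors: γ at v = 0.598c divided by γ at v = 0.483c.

γ₁ = 1/√(1 - 0.598²) = 1.24767
γ₂ = 1/√(1 - 0.483²) = 1.14205
γ₁/γ₂ = 1.24767/1.14205 = 1.092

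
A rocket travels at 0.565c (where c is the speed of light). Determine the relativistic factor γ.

v/c = 0.565, so (v/c)² = 0.319225
1 - (v/c)² = 0.680775
γ = 1/√(0.680775) = 1.212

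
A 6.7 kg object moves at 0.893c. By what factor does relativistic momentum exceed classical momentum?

p_rel = γmv, p_class = mv
Ratio = γ = 1/√(1 - 0.893²) = 2.222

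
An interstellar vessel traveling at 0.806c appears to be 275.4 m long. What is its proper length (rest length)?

Contracted length L = 275.4 m
γ = 1/√(1 - 0.806²) = 1.6894
L₀ = γL = 1.6894 × 275.4 = 465.3 m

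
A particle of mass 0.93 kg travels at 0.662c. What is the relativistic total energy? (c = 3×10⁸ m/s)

γ = 1/√(1 - 0.662²) = 1.334
mc² = 0.93 × (3×10⁸)² = 8.370×10¹⁶ J
E = γmc² = 1.334 × 8.370×10¹⁶ = 1.117×10¹⁷ J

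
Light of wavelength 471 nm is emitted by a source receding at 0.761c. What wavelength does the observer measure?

β = 0.761
Wavelength Doppler factor = √(1.761/0.239) = √(7.3682) = 2.71444
λ_obs = 471 × 2.71444 = 1279 nm (redshift)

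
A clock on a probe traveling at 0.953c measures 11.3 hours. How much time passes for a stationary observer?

Proper time Δt₀ = 11.3 hours
γ = 1/√(1 - 0.953²) = 3.301
Δt = γΔt₀ = 3.301 × 11.3 = 37.30 hours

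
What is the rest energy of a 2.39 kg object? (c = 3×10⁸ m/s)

c² = (3×10⁸)² = 9.000×10¹⁶ m²/s²
E₀ = mc² = 2.39 × 9.000×10¹⁶ = 2.151×10¹⁷ J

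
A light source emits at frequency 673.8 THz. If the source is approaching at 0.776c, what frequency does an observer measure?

β = v/c = 0.776
(1+β)/(1-β) = 1.776/0.224 = 7.929
Doppler factor = √(7.929) = 2.816
f_obs = 673.8 × 2.816 = 1897 THz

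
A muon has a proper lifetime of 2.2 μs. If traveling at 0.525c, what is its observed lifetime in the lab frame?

Proper lifetime τ₀ = 2.2 μs
γ = 1/√(1 - 0.525²) = 1.175
τ = γτ₀ = 1.175 × 2.2 μs = 2.585 μs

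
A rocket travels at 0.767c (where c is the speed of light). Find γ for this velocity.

v/c = 0.767, so (v/c)² = 0.588289
1 - (v/c)² = 0.411711
γ = 1/√(0.411711) = 1.558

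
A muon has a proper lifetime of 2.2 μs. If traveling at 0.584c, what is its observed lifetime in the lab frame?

Proper lifetime τ₀ = 2.2 μs
γ = 1/√(1 - 0.584²) = 1.232
τ = γτ₀ = 1.232 × 2.2 μs = 2.710 μs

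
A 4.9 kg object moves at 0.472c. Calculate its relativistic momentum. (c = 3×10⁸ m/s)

γ = 1/√(1 - 0.472²) = 1.1343
v = 0.472 × 3×10⁸ = 1.416×10⁸ m/s
p = γmv = 1.1343 × 4.9 × 1.416×10⁸ = 7.870×10⁸ kg·m/s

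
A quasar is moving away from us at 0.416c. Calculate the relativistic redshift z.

β = 0.416
(1+β)/(1-β) = 1.416/0.584 = 2.4247
√(2.4247) = 1.5571
z = 1.5571 - 1 = 0.5571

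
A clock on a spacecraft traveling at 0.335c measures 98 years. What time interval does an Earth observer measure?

Proper time Δt₀ = 98 years
γ = 1/√(1 - 0.335²) = 1.061
Δt = γΔt₀ = 1.061 × 98 = 104.0 years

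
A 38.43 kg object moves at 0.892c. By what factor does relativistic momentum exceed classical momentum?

p_rel = γmv, p_class = mv
Ratio = γ = 1/√(1 - 0.892²) = 2.212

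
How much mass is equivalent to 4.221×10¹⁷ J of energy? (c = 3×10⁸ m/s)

From E = mc², we get m = E/c²
c² = (3×10⁸)² = 9×10¹⁶ m²/s²
m = 4.221×10¹⁷ / 9×10¹⁶ = 4.690 kg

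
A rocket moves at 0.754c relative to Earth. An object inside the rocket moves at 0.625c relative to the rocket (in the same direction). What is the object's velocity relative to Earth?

u = (u' + v)/(1 + u'v/c²)
Numerator: 0.625 + 0.754 = 1.379
Denominator: 1 + 0.47125 = 1.47125
u = 1.379/1.47125 = 0.9373c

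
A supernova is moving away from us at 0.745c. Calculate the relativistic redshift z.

β = 0.745
(1+β)/(1-β) = 1.745/0.255 = 6.843
√(6.843) = 2.616
z = 2.616 - 1 = 1.616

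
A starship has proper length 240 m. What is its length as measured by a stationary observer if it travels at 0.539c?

Proper length L₀ = 240 m
γ = 1/√(1 - 0.539²) = 1.187
L = L₀/γ = 240/1.187 = 202.2 m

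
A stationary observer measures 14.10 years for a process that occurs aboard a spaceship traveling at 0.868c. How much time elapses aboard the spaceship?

Dilated time Δt = 14.10 years
γ = 1/√(1 - 0.868²) = 2.0138
Δt₀ = Δt/γ = 14.10/2.0138 = 7.002 years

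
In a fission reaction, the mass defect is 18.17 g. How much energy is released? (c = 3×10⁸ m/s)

Convert mass defect: Δm = 18.17 g = 0.01817 kg
E = Δm·c² = 0.01817 × (3×10⁸)²
= 0.01817 × 9×10¹⁶ = 1.635×10¹⁵ J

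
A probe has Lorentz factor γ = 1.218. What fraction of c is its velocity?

From γ = 1/√(1 - v²/c²):
1/γ² = 1/1.218² = 0.6741
v²/c² = 1 - 0.6741 = 0.3259
v/c = √(0.3259) = 0.5709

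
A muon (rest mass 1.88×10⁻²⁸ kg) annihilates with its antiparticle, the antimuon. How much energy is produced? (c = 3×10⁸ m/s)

Both particles have the same rest mass, so total mass = 2m
E = 2m·c² = 2 × 1.88×10⁻²⁸ × (3×10⁸)²
= 2 × 1.88×10⁻²⁸ × 9×10¹⁶
= 3.384×10⁻¹¹ J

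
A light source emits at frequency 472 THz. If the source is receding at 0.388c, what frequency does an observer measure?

β = v/c = 0.388
(1-β)/(1+β) = 0.612/1.388 = 0.4409
Doppler factor = √(0.4409) = 0.6640
f_obs = 472 × 0.6640 = 313.4 THz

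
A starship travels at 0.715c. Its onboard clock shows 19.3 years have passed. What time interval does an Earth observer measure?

Proper time Δt₀ = 19.3 years
γ = 1/√(1 - 0.715²) = 1.4304
Δt = γΔt₀ = 1.4304 × 19.3 = 27.61 years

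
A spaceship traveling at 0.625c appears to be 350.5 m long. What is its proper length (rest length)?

Contracted length L = 350.5 m
γ = 1/√(1 - 0.625²) = 1.281
L₀ = γL = 1.281 × 350.5 = 449.0 m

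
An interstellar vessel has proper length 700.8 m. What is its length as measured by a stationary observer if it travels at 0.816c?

Proper length L₀ = 700.8 m
γ = 1/√(1 - 0.816²) = 1.730
L = L₀/γ = 700.8/1.730 = 405.1 m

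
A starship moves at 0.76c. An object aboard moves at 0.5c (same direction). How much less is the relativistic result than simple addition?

Classical: u' + v = 0.5 + 0.76 = 1.26c
Relativistic: u = (0.5 + 0.76)/(1 + 0.38) = 1.26/1.38 = 0.9130c
Difference: 1.26 - 0.9130 = 0.3470c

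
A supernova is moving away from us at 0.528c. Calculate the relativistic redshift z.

β = 0.528
(1+β)/(1-β) = 1.528/0.472 = 3.237
√(3.237) = 1.7992
z = 1.7992 - 1 = 0.7992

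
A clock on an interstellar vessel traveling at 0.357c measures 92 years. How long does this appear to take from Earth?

Proper time Δt₀ = 92 years
γ = 1/√(1 - 0.357²) = 1.0705
Δt = γΔt₀ = 1.0705 × 92 = 98.49 years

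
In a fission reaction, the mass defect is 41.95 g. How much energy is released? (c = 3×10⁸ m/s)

Convert mass defect: Δm = 41.95 g = 0.04195 kg
E = Δm·c² = 0.04195 × (3×10⁸)²
= 0.04195 × 9×10¹⁶ = 3.776×10¹⁵ J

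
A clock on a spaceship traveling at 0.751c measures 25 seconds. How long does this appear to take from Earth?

Proper time Δt₀ = 25 seconds
γ = 1/√(1 - 0.751²) = 1.5145
Δt = γΔt₀ = 1.5145 × 25 = 37.86 seconds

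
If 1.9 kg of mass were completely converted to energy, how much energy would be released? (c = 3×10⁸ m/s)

Using E = mc²:
c² = (3×10⁸)² = 9×10¹⁶ m²/s²
E = 1.9 × 9×10¹⁶ = 1.710×10¹⁷ J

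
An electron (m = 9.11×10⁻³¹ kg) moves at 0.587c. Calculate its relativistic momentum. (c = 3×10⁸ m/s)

γ = 1/√(1 - 0.587²) = 1.2352
v = 0.587 × 3×10⁸ = 1.761×10⁸ m/s
p = γmv = 1.2352 × 9.11×10⁻³¹ × 1.761×10⁸ = 1.982×10⁻²² kg·m/s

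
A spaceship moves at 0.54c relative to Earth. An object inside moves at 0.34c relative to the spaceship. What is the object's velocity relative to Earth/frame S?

u = (u' + v)/(1 + u'v/c²)
Numerator: 0.34 + 0.54 = 0.88
Denominator: 1 + 0.1836 = 1.1836
u = 0.88/1.1836 = 0.7435c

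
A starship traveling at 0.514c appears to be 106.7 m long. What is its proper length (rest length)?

Contracted length L = 106.7 m
γ = 1/√(1 - 0.514²) = 1.166
L₀ = γL = 1.166 × 106.7 = 124.4 m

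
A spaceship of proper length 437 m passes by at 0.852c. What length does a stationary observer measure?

Proper length L₀ = 437 m
γ = 1/√(1 - 0.852²) = 1.910
L = L₀/γ = 437/1.910 = 228.8 m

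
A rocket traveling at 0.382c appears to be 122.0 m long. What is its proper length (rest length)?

Contracted length L = 122.0 m
γ = 1/√(1 - 0.382²) = 1.082
L₀ = γL = 1.082 × 122.0 = 132.0 m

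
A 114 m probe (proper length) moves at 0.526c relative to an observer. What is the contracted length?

Proper length L₀ = 114 m
γ = 1/√(1 - 0.526²) = 1.1758
L = L₀/γ = 114/1.1758 = 96.96 m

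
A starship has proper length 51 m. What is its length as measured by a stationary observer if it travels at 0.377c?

Proper length L₀ = 51 m
γ = 1/√(1 - 0.377²) = 1.0797
L = L₀/γ = 51/1.0797 = 47.24 m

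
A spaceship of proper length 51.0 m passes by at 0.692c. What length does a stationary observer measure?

Proper length L₀ = 51.0 m
γ = 1/√(1 - 0.692²) = 1.385
L = L₀/γ = 51.0/1.385 = 36.82 m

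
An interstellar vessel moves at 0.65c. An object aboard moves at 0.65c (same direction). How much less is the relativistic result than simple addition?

Classical: u' + v = 0.65 + 0.65 = 1.3c
Relativistic: u = (0.65 + 0.65)/(1 + 0.4225) = 1.3/1.4225 = 0.9139c
Difference: 1.3 - 0.9139 = 0.3861c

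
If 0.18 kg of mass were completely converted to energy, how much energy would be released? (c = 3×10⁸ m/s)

Using E = mc²:
c² = (3×10⁸)² = 9×10¹⁶ m²/s²
E = 0.18 × 9×10¹⁶ = 1.620×10¹⁶ J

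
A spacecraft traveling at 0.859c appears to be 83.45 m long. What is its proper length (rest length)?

Contracted length L = 83.45 m
γ = 1/√(1 - 0.859²) = 1.953
L₀ = γL = 1.953 × 83.45 = 163.0 m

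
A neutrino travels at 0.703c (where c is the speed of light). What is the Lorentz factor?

v/c = 0.703, so (v/c)² = 0.494209
1 - (v/c)² = 0.505791
γ = 1/√(0.505791) = 1.406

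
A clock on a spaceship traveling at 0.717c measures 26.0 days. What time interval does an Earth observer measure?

Proper time Δt₀ = 26.0 days
γ = 1/√(1 - 0.717²) = 1.4346
Δt = γΔt₀ = 1.4346 × 26.0 = 37.30 days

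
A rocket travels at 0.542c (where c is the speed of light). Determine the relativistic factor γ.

v/c = 0.542, so (v/c)² = 0.293764
1 - (v/c)² = 0.706236
γ = 1/√(0.706236) = 1.190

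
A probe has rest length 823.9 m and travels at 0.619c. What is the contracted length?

Proper length L₀ = 823.9 m
γ = 1/√(1 - 0.619²) = 1.2733
L = L₀/γ = 823.9/1.2733 = 647.1 m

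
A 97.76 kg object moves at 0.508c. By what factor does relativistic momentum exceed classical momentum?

p_rel = γmv, p_class = mv
Ratio = γ = 1/√(1 - 0.508²) = 1.161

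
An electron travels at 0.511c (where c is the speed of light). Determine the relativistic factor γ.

v/c = 0.511, so (v/c)² = 0.261121
1 - (v/c)² = 0.738879
γ = 1/√(0.738879) = 1.163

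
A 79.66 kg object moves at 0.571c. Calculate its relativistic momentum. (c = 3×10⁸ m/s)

γ = 1/√(1 - 0.571²) = 1.218
v = 0.571 × 3×10⁸ = 1.713×10⁸ m/s
p = γmv = 1.218 × 79.66 × 1.713×10⁸ = 1.662×10¹⁰ kg·m/s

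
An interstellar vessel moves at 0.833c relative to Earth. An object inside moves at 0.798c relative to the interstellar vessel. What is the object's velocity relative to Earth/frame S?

u = (u' + v)/(1 + u'v/c²)
Numerator: 0.798 + 0.833 = 1.631
Denominator: 1 + 0.664734 = 1.664734
u = 1.631/1.664734 = 0.9797c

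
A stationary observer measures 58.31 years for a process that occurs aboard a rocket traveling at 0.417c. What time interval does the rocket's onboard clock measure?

Dilated time Δt = 58.31 years
γ = 1/√(1 - 0.417²) = 1.1002
Δt₀ = Δt/γ = 58.31/1.1002 = 53.00 years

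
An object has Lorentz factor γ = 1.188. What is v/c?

From γ = 1/√(1 - v²/c²):
1/γ² = 1/1.188² = 0.7085
v²/c² = 1 - 0.7085 = 0.2915
v/c = √(0.2915) = 0.5399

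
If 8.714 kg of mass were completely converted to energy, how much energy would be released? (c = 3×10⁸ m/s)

Using E = mc²:
c² = (3×10⁸)² = 9×10¹⁶ m²/s²
E = 8.714 × 9×10¹⁶ = 7.843×10¹⁷ J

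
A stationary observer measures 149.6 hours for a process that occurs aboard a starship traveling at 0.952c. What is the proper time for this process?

Dilated time Δt = 149.6 hours
γ = 1/√(1 - 0.952²) = 3.267
Δt₀ = Δt/γ = 149.6/3.267 = 45.79 hours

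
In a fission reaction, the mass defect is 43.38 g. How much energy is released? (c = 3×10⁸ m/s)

Convert mass defect: Δm = 43.38 g = 0.04338 kg
E = Δm·c² = 0.04338 × (3×10⁸)²
= 0.04338 × 9×10¹⁶ = 3.904×10¹⁵ J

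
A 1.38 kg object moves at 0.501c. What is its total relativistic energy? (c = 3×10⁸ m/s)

γ = 1/√(1 - 0.501²) = 1.155
mc² = 1.38 × (3×10⁸)² = 1.242×10¹⁷ J
E = γmc² = 1.155 × 1.242×10¹⁷ = 1.435×10¹⁷ J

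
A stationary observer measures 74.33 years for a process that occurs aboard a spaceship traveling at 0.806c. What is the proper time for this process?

Dilated time Δt = 74.33 years
γ = 1/√(1 - 0.806²) = 1.6894
Δt₀ = Δt/γ = 74.33/1.6894 = 44.00 years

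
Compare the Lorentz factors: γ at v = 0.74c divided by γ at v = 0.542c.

γ₁ = 1/√(1 - 0.74²) = 1.48675
γ₂ = 1/√(1 - 0.542²) = 1.18994
γ₁/γ₂ = 1.48675/1.18994 = 1.249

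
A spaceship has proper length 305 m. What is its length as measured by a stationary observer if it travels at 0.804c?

Proper length L₀ = 305 m
γ = 1/√(1 - 0.804²) = 1.6817
L = L₀/γ = 305/1.6817 = 181.4 m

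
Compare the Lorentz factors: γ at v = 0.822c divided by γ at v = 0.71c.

γ₁ = 1/√(1 - 0.822²) = 1.756
γ₂ = 1/√(1 - 0.71²) = 1.420
γ₁/γ₂ = 1.756/1.420 = 1.237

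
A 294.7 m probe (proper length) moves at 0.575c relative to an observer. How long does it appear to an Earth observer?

Proper length L₀ = 294.7 m
γ = 1/√(1 - 0.575²) = 1.2223
L = L₀/γ = 294.7/1.2223 = 241.1 m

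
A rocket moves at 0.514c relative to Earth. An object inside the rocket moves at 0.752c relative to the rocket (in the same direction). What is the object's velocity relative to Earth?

u = (u' + v)/(1 + u'v/c²)
Numerator: 0.752 + 0.514 = 1.266
Denominator: 1 + 0.386528 = 1.386528
u = 1.266/1.386528 = 0.9131c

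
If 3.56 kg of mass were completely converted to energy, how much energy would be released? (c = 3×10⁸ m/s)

Using E = mc²:
c² = (3×10⁸)² = 9×10¹⁶ m²/s²
E = 3.56 × 9×10¹⁶ = 3.204×10¹⁷ J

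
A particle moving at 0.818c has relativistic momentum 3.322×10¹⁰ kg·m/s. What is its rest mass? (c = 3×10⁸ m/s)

γ = 1/√(1 - 0.818²) = 1.7385
v = 0.818 × 3×10⁸ = 2.454×10⁸ m/s
m = p/(γv) = 3.322×10¹⁰/(1.7385 × 2.454×10⁸) = 77.87 kg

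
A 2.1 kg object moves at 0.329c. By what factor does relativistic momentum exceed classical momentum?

p_rel = γmv, p_class = mv
Ratio = γ = 1/√(1 - 0.329²) = 1.059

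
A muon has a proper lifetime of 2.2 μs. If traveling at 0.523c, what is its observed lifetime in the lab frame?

Proper lifetime τ₀ = 2.2 μs
γ = 1/√(1 - 0.523²) = 1.173
τ = γτ₀ = 1.173 × 2.2 μs = 2.581 μs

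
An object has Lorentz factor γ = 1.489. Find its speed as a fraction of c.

From γ = 1/√(1 - v²/c²):
1/γ² = 1/1.489² = 0.4510
v²/c² = 1 - 0.4510 = 0.5490
v/c = √(0.5490) = 0.7409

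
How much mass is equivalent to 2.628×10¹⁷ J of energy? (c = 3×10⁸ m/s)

From E = mc², we get m = E/c²
c² = (3×10⁸)² = 9×10¹⁶ m²/s²
m = 2.628×10¹⁷ / 9×10¹⁶ = 2.920 kg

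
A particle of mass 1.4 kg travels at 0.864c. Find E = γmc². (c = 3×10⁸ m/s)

γ = 1/√(1 - 0.864²) = 1.98613
mc² = 1.4 × (3×10⁸)² = 1.260×10¹⁷ J
E = γmc² = 1.98613 × 1.260×10¹⁷ = 2.503×10¹⁷ J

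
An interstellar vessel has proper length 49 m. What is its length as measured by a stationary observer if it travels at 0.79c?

Proper length L₀ = 49 m
γ = 1/√(1 - 0.79²) = 1.631
L = L₀/γ = 49/1.631 = 30.04 m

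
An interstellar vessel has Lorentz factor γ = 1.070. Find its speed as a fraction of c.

From γ = 1/√(1 - v²/c²):
1/γ² = 1/1.070² = 0.8734
v²/c² = 1 - 0.8734 = 0.1266
v/c = √(0.1266) = 0.3558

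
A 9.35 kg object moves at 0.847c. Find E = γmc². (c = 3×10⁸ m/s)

γ = 1/√(1 - 0.847²) = 1.881
mc² = 9.35 × (3×10⁸)² = 8.415×10¹⁷ J
E = γmc² = 1.881 × 8.415×10¹⁷ = 1.583×10¹⁸ J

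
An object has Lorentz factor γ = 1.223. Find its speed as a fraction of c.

From γ = 1/√(1 - v²/c²):
1/γ² = 1/1.223² = 0.6686
v²/c² = 1 - 0.6686 = 0.3314
v/c = √(0.3314) = 0.5757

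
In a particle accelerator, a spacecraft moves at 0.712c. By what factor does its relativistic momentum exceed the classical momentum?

p_rel = γmv, p_class = mv
Ratio = γ = 1/√(1 - 0.712²)
= 1/√(0.493056) = 1.424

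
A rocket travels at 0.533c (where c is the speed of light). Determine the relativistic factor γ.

v/c = 0.533, so (v/c)² = 0.284089
1 - (v/c)² = 0.715911
γ = 1/√(0.715911) = 1.182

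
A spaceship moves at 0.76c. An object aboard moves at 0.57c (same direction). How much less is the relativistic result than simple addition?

Classical: u' + v = 0.57 + 0.76 = 1.33c
Relativistic: u = (0.57 + 0.76)/(1 + 0.4332) = 1.33/1.4332 = 0.9280c
Difference: 1.33 - 0.9280 = 0.4020c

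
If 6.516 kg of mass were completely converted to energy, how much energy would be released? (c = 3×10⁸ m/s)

Using E = mc²:
c² = (3×10⁸)² = 9×10¹⁶ m²/s²
E = 6.516 × 9×10¹⁶ = 5.864×10¹⁷ J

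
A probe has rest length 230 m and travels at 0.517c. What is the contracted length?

Proper length L₀ = 230 m
γ = 1/√(1 - 0.517²) = 1.168
L = L₀/γ = 230/1.168 = 196.9 m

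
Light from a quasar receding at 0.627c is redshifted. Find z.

β = 0.627
(1+β)/(1-β) = 1.627/0.373 = 4.362
√(4.362) = 2.089
z = 2.089 - 1 = 1.089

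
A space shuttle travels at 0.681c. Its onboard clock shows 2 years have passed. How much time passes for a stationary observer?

Proper time Δt₀ = 2 years
γ = 1/√(1 - 0.681²) = 1.3656
Δt = γΔt₀ = 1.3656 × 2 = 2.731 years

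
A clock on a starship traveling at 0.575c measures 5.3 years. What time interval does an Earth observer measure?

Proper time Δt₀ = 5.3 years
γ = 1/√(1 - 0.575²) = 1.2223
Δt = γΔt₀ = 1.2223 × 5.3 = 6.478 years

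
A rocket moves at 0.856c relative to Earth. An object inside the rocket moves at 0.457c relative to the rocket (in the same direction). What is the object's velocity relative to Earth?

u = (u' + v)/(1 + u'v/c²)
Numerator: 0.457 + 0.856 = 1.313
Denominator: 1 + 0.391192 = 1.391192
u = 1.313/1.391192 = 0.9438c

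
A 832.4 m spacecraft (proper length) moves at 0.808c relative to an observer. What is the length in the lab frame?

Proper length L₀ = 832.4 m
γ = 1/√(1 - 0.808²) = 1.6973
L = L₀/γ = 832.4/1.6973 = 490.4 m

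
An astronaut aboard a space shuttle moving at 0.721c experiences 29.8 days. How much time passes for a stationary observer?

Proper time Δt₀ = 29.8 days
γ = 1/√(1 - 0.721²) = 1.44314
Δt = γΔt₀ = 1.44314 × 29.8 = 43.01 days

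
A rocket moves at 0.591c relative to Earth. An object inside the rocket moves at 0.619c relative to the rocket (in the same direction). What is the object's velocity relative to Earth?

u = (u' + v)/(1 + u'v/c²)
Numerator: 0.619 + 0.591 = 1.21
Denominator: 1 + 0.365829 = 1.365829
u = 1.21/1.365829 = 0.8859c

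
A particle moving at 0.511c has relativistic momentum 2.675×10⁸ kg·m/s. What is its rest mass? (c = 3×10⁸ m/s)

γ = 1/√(1 - 0.511²) = 1.163
v = 0.511 × 3×10⁸ = 1.533×10⁸ m/s
m = p/(γv) = 2.675×10⁸/(1.163 × 1.533×10⁸) = 1.500 kg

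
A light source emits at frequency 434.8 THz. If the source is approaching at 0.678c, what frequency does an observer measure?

β = v/c = 0.678
(1+β)/(1-β) = 1.678/0.322 = 5.211
Doppler factor = √(5.211) = 2.283
f_obs = 434.8 × 2.283 = 992.6 THz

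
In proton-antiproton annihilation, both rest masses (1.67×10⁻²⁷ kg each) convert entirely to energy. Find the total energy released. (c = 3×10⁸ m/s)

Both particles have the same rest mass, so total mass = 2m
E = 2m·c² = 2 × 1.67×10⁻²⁷ × (3×10⁸)²
= 2 × 1.67×10⁻²⁷ × 9×10¹⁶
= 3.006×10⁻¹⁰ J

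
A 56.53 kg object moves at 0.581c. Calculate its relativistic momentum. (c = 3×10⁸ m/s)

γ = 1/√(1 - 0.581²) = 1.229
v = 0.581 × 3×10⁸ = 1.743×10⁸ m/s
p = γmv = 1.229 × 56.53 × 1.743×10⁸ = 1.211×10¹⁰ kg·m/s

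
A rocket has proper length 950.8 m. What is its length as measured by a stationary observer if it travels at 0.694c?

Proper length L₀ = 950.8 m
γ = 1/√(1 - 0.694²) = 1.3889
L = L₀/γ = 950.8/1.3889 = 684.6 m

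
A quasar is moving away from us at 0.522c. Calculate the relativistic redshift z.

β = 0.522
(1+β)/(1-β) = 1.522/0.478 = 3.184
√(3.184) = 1.7844
z = 1.7844 - 1 = 0.7844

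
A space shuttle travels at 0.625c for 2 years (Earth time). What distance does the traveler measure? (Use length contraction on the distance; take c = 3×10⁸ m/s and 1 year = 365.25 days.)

Earth distance: d = v × t = 0.625c × 2 yr = 1.1834×10¹⁶ m
γ = 1.2810
d' = d/γ = 1.1834×10¹⁶/1.2810 = 9.238×10¹⁵ m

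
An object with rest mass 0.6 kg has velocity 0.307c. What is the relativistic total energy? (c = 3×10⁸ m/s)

γ = 1/√(1 - 0.307²) = 1.0507
mc² = 0.6 × (3×10⁸)² = 5.400×10¹⁶ J
E = γmc² = 1.0507 × 5.400×10¹⁶ = 5.674×10¹⁶ J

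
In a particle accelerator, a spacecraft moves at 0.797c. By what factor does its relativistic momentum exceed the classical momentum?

p_rel = γmv, p_class = mv
Ratio = γ = 1/√(1 - 0.797²)
= 1/√(0.364791) = 1.656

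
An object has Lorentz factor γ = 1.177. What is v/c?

From γ = 1/√(1 - v²/c²):
1/γ² = 1/1.177² = 0.7219
v²/c² = 1 - 0.7219 = 0.2781
v/c = √(0.2781) = 0.5274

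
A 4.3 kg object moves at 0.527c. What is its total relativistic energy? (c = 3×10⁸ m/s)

γ = 1/√(1 - 0.527²) = 1.1767
mc² = 4.3 × (3×10⁸)² = 3.870×10¹⁷ J
E = γmc² = 1.1767 × 3.870×10¹⁷ = 4.554×10¹⁷ J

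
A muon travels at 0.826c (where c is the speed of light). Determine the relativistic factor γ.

v/c = 0.826, so (v/c)² = 0.682276
1 - (v/c)² = 0.317724
γ = 1/√(0.317724) = 1.774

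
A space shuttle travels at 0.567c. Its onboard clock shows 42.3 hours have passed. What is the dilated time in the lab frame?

Proper time Δt₀ = 42.3 hours
γ = 1/√(1 - 0.567²) = 1.214
Δt = γΔt₀ = 1.214 × 42.3 = 51.35 hours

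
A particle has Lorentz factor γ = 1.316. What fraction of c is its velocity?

From γ = 1/√(1 - v²/c²):
1/γ² = 1/1.316² = 0.5774
v²/c² = 1 - 0.5774 = 0.4226
v/c = √(0.4226) = 0.6501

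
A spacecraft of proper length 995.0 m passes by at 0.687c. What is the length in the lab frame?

Proper length L₀ = 995.0 m
γ = 1/√(1 - 0.687²) = 1.3762
L = L₀/γ = 995.0/1.3762 = 723.0 m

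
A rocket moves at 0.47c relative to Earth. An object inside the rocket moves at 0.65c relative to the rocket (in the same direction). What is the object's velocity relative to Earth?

u = (u' + v)/(1 + u'v/c²)
Numerator: 0.65 + 0.47 = 1.12
Denominator: 1 + 0.3055 = 1.3055
u = 1.12/1.3055 = 0.8579c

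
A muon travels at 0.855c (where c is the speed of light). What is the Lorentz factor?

v/c = 0.855, so (v/c)² = 0.731025
1 - (v/c)² = 0.268975
γ = 1/√(0.268975) = 1.928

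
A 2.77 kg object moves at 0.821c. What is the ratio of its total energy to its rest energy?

E = γmc², E₀ = mc²
E/E₀ = γ = 1/√(1 - 0.821²) = 1.752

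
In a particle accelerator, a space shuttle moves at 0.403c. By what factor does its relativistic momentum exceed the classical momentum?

p_rel = γmv, p_class = mv
Ratio = γ = 1/√(1 - 0.403²)
= 1/√(0.837591) = 1.093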